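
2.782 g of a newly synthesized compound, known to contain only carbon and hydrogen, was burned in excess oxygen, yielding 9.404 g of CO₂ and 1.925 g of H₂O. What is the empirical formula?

mol C = 9.404 g CO₂ ÷ 44.009 g/mol = 0.21368 mol
mol H = 2 × 1.925 g H₂O ÷ 18.015 g/mol = 0.21371 mol
Divide by the smallest (0.21368 mol): C 1.000, H 1.000

CH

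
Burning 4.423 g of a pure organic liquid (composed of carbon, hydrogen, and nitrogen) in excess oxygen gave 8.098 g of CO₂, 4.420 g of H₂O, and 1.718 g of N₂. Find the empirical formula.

mol C = 8.098 g CO₂ ÷ 44.009 g/mol = 0.18401 mol
mol H = 2 × 4.420 g H₂O ÷ 18.015 g/mol = 0.49070 mol
mol N = 2 × 1.718 g N₂ ÷ 28.014 g/mol = 0.12265 mol
Divide by the smallest (0.12265 mol): C 1.500, H 4.001, N 1.000
Multiplying each by 2 gives whole numbers: C 3.00, H 8.00, N 2.00

C3H8N2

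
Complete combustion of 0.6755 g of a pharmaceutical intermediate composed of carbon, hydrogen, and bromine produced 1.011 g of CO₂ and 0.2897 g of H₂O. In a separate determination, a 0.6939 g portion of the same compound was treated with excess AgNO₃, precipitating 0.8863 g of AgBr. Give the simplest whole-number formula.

mol C = 1.011 g CO₂ ÷ 44.009 g/mol = 0.022973 mol
mol H = 2 × 0.2897 g H₂O ÷ 18.015 g/mol = 0.032162 mol
From the AgBr data: mol Br per gram of compound = (0.8863 ÷ 187.772) ÷ 0.6939 = 0.0068023 mol/g, so in the 0.6755 g combustion sample mol Br = 0.0045949 mol
Divide by the smallest (0.0045949 mol): C 5.000, H 6.999, Br 1.000

C5H7Br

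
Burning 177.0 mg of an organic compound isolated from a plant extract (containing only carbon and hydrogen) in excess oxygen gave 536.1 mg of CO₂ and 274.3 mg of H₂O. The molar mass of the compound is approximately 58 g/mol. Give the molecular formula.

C4H10

mol C = 0.5361 g CO₂ ÷ 44.009 g/mol = 0.012182 mol
mol H = 2 × 0.2743 g H₂O ÷ 18.015 g/mol = 0.030452 mol
Divide by the smallest (0.012182 mol): C 1.000, H 2.500
Multiplying each by 2 gives whole numbers: C 2.00, H 5.00
Empirical formula: C2H5
Empirical-formula mass = 29.06 g/mol; 58 ÷ 29.06 ≈ 2, so the molecular formula is C4H10.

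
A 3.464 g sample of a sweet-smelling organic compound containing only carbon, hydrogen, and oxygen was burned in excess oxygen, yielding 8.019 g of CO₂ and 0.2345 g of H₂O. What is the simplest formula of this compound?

C7HO3

mol C = 8.019 g CO₂ ÷ 44.009 g/mol = 0.18221 mol
mol H = 2 × 0.2345 g H₂O ÷ 18.015 g/mol = 0.026034 mol
mass O = 3.464 − (2.1886 + 0.026242) = 1.2492 g → mol O = 1.2492 ÷ 15.999 = 0.078080 mol
Divide by the smallest (0.026034 mol): C 6.999, H 1.000, O 2.999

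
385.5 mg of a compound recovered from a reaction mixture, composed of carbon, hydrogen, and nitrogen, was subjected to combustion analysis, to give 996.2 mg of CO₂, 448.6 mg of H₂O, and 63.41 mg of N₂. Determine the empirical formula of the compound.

C5H11N

mol C = 0.9962 g CO₂ ÷ 44.009 g/mol = 0.022636 mol
mol H = 2 × 0.4486 g H₂O ÷ 18.015 g/mol = 0.049803 mol
mol N = 2 × 0.06341 g N₂ ÷ 28.014 g/mol = 0.0045270 mol
Divide by the smallest (0.0045270 mol): C 5.000, H 11.001, N 1.000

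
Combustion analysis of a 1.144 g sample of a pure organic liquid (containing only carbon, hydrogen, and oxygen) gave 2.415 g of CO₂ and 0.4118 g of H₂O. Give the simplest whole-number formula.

C6H5O3

mol C = 2.415 g CO₂ ÷ 44.009 g/mol = 0.054875 mol
mol H = 2 × 0.4118 g H₂O ÷ 18.015 g/mol = 0.045717 mol
mass O = 1.144 − (0.65911 + 0.046083) = 0.43881 g → mol O = 0.43881 ÷ 15.999 = 0.027427 mol
Divide by the smallest (0.027427 mol): C 2.001, H 1.667, O 1.000
Multiplying each by 3 gives whole numbers: C 6.00, H 5.00, O 3.00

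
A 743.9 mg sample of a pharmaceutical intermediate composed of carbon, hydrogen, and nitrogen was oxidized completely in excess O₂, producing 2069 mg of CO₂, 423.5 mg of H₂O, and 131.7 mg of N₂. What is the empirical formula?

mol C = 2.069 g CO₂ ÷ 44.009 g/mol = 0.047013 mol
mol H = 2 × 0.4235 g H₂O ÷ 18.015 g/mol = 0.047016 mol
mol N = 2 × 0.1317 g N₂ ÷ 28.014 g/mol = 0.0094024 mol
Divide by the smallest (0.0094024 mol): C 5.000, H 5.000, N 1.000

C5H5N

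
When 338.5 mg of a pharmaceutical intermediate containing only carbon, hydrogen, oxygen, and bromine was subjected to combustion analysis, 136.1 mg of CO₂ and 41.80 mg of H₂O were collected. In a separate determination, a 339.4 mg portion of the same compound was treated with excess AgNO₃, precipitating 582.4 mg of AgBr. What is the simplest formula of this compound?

C2H3Br2O2

mol C = 0.1361 g CO₂ ÷ 44.009 g/mol = 0.0030925 mol
mol H = 2 × 0.04180 g H₂O ÷ 18.015 g/mol = 0.0046406 mol
From the AgBr data: mol Br per gram of compound = (0.5824 ÷ 187.772) ÷ 0.3394 = 0.0091386 mol/g, so in the 0.3385 g combustion sample mol Br = 0.0030934 mol
mass O = 0.3385 − (0.037145 + 0.0046777 + 0.24718) = 0.049502 g → mol O = 0.049502 ÷ 15.999 = 0.0030941 mol
Divide by the smallest (0.0030925 mol): C 1.000, H 1.501, Br 1.000, O 1.000
Multiplying each by 2 gives whole numbers: C 2.00, H 3.00, Br 2.00, O 2.00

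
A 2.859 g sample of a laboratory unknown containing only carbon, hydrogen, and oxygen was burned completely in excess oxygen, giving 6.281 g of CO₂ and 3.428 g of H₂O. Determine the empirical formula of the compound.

C3H8O

mol C = 6.281 g CO₂ ÷ 44.009 g/mol = 0.14272 mol
mol H = 2 × 3.428 g H₂O ÷ 18.015 g/mol = 0.38057 mol
mass O = 2.859 − (1.7142 + 0.38362) = 0.76116 g → mol O = 0.76116 ÷ 15.999 = 0.047576 mol
Divide by the smallest (0.047576 mol): C 3.000, H 7.999, O 1.000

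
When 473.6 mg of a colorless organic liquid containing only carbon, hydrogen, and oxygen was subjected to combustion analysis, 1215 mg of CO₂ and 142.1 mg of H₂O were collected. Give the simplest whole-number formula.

mol C = 1.215 g CO₂ ÷ 44.009 g/mol = 0.027608 mol
mol H = 2 × 0.1421 g H₂O ÷ 18.015 g/mol = 0.015776 mol
mass O = 0.4736 − (0.33160 + 0.015902) = 0.12610 g → mol O = 0.12610 ÷ 15.999 = 0.0078816 mol
Divide by the smallest (0.0078816 mol): C 3.503, H 2.002, O 1.000
Multiplying each by 2 gives whole numbers: C 7.01, H 4.00, O 2.00

C7H4O2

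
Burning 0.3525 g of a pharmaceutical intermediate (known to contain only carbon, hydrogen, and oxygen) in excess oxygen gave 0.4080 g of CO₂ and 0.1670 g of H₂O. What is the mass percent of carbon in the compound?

31.59%

mol C = 0.4080 g CO₂ ÷ 44.009 g/mol = 0.0092708 mol
mol H = 2 × 0.1670 g H₂O ÷ 18.015 g/mol = 0.018540 mol
mass O = 0.3525 − (0.11135 + 0.018688) = 0.22246 g → mol O = 0.22246 ÷ 15.999 = 0.013905 mol
mass % C = 0.11135 g ÷ 0.3525 g × 100%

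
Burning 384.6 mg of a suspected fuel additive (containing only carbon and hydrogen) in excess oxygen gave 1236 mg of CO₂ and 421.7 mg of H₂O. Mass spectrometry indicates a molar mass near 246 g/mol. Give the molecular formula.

mol C = 1.236 g CO₂ ÷ 44.009 g/mol = 0.028085 mol
mol H = 2 × 0.4217 g H₂O ÷ 18.015 g/mol = 0.046817 mol
Divide by the smallest (0.028085 mol): C 1.000, H 1.667
Multiplying each by 3 gives whole numbers: C 3.00, H 5.00
Empirical formula: C3H5
Empirical-formula mass = 41.07 g/mol; 246 ÷ 41.07 ≈ 6, so the molecular formula is C18H30.

C18H30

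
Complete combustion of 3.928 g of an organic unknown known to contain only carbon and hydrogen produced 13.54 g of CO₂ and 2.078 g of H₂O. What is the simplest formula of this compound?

C4H3

mol C = 13.54 g CO₂ ÷ 44.009 g/mol = 0.30766 mol
mol H = 2 × 2.078 g H₂O ÷ 18.015 g/mol = 0.23070 mol
Divide by the smallest (0.23070 mol): C 1.334, H 1.000
Multiplying each by 3 gives whole numbers: C 4.00, H 3.00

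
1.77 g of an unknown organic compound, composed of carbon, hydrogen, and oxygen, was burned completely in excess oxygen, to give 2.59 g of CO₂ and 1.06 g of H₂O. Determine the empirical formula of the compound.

mol C = 2.59 g CO₂ ÷ 44.009 g/mol = 0.05885 mol
mol H = 2 × 1.06 g H₂O ÷ 18.015 g/mol = 0.1177 mol
mass O = 1.77 − (0.7069 + 0.1186) = 0.9445 g → mol O = 0.9445 ÷ 15.999 = 0.05904 mol
Divide by the smallest (0.05885 mol): C 1.000, H 2.000, O 1.003

CH2O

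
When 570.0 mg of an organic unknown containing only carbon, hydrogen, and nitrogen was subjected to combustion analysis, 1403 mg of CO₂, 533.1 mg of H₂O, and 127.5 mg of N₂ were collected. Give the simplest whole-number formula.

C7H13N2

mol C = 1.403 g CO₂ ÷ 44.009 g/mol = 0.031880 mol
mol H = 2 × 0.5331 g H₂O ÷ 18.015 g/mol = 0.059184 mol
mol N = 2 × 0.1275 g N₂ ÷ 28.014 g/mol = 0.0091026 mol
Divide by the smallest (0.0091026 mol): C 3.502, H 6.502, N 1.000
Multiplying each by 2 gives whole numbers: C 7.00, H 13.00, N 2.00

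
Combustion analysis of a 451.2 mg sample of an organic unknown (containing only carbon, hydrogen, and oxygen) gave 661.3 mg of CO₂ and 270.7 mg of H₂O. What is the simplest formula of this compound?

CH2O

mol C = 0.6613 g CO₂ ÷ 44.009 g/mol = 0.015026 mol
mol H = 2 × 0.2707 g H₂O ÷ 18.015 g/mol = 0.030053 mol
mass O = 0.4512 − (0.18048 + 0.030293) = 0.24042 g → mol O = 0.24042 ÷ 15.999 = 0.015027 mol
Divide by the smallest (0.015026 mol): C 1.000, H 2.000, O 1.000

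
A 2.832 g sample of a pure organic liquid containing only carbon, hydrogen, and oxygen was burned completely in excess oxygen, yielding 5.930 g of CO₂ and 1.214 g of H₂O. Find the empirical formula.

C2H2O

mol C = 5.930 g CO₂ ÷ 44.009 g/mol = 0.13475 mol
mol H = 2 × 1.214 g H₂O ÷ 18.015 g/mol = 0.13478 mol
mass O = 2.832 − (1.6184 + 0.13585) = 1.0777 g → mol O = 1.0777 ÷ 15.999 = 0.067362 mol
Divide by the smallest (0.067362 mol): C 2.000, H 2.001, O 1.000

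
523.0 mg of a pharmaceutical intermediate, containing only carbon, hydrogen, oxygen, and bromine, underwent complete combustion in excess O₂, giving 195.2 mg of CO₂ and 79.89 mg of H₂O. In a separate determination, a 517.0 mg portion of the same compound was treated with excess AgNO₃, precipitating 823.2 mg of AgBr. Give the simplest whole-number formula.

C2H4Br2O3

mol C = 0.1952 g CO₂ ÷ 44.009 g/mol = 0.0044355 mol
mol H = 2 × 0.07989 g H₂O ÷ 18.015 g/mol = 0.0088693 mol
From the AgBr data: mol Br per gram of compound = (0.8232 ÷ 187.772) ÷ 0.5170 = 0.0084798 mol/g, so in the 0.5230 g combustion sample mol Br = 0.0044349 mol
mass O = 0.5230 − (0.053274 + 0.0089402 + 0.35437) = 0.10642 g → mol O = 0.10642 ÷ 15.999 = 0.0066515 mol
Divide by the smallest (0.0044349 mol): C 1.000, H 2.000, Br 1.000, O 1.500
Multiplying each by 2 gives whole numbers: C 2.00, H 4.00, Br 2.00, O 3.00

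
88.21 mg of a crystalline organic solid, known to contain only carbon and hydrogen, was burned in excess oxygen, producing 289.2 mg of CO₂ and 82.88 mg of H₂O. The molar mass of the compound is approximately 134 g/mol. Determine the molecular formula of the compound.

C10H14

mol C = 0.2892 g CO₂ ÷ 44.009 g/mol = 0.0065714 mol
mol H = 2 × 0.08288 g H₂O ÷ 18.015 g/mol = 0.0092012 mol
Divide by the smallest (0.0065714 mol): C 1.000, H 1.400
Multiplying each by 5 gives whole numbers: C 5.00, H 7.00
Empirical formula: C5H7
Empirical-formula mass = 67.11 g/mol; 134 ÷ 67.11 ≈ 2, so the molecular formula is C10H14.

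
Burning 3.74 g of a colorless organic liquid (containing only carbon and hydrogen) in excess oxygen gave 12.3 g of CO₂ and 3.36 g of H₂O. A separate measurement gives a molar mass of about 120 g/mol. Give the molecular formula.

mol C = 12.3 g CO₂ ÷ 44.009 g/mol = 0.2795 mol
mol H = 2 × 3.36 g H₂O ÷ 18.015 g/mol = 0.3730 mol
Divide by the smallest (0.2795 mol): C 1.000, H 1.335
Multiplying each by 3 gives whole numbers: C 3.00, H 4.00
Empirical formula: C3H4
Empirical-formula mass = 40.06 g/mol; 120 ÷ 40.06 ≈ 3, so the molecular formula is C9H12.

C9H12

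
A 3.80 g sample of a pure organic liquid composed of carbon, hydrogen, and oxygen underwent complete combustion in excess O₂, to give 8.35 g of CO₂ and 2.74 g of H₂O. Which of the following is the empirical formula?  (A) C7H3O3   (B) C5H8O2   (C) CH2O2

mol C = 8.35 g CO₂ ÷ 44.009 g/mol = 0.1897 mol
mol H = 2 × 2.74 g H₂O ÷ 18.015 g/mol = 0.3042 mol
mass O = 3.80 − (2.279 + 0.3066) = 1.214 g → mol O = 1.214 ÷ 15.999 = 0.07591 mol
Divide by the smallest (0.07591 mol): C 2.499, H 4.007, O 1.000
Multiplying each by 2 gives whole numbers: C 5.00, H 8.01, O 2.00

(B) C5H8O2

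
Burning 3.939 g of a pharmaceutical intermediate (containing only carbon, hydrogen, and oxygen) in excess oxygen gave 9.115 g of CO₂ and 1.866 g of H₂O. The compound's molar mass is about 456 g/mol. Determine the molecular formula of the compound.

C24H24O9

mol C = 9.115 g CO₂ ÷ 44.009 g/mol = 0.20712 mol
mol H = 2 × 1.866 g H₂O ÷ 18.015 g/mol = 0.20716 mol
mass O = 3.939 − (2.4877 + 0.20882) = 1.2425 g → mol O = 1.2425 ÷ 15.999 = 0.077661 mol
Divide by the smallest (0.077661 mol): C 2.667, H 2.667, O 1.000
Multiplying each by 3 gives whole numbers: C 8.00, H 8.00, O 3.00
Empirical formula: C8H8O3
Empirical-formula mass = 152.15 g/mol; 456 ÷ 152.15 ≈ 3, so the molecular formula is C24H24O9.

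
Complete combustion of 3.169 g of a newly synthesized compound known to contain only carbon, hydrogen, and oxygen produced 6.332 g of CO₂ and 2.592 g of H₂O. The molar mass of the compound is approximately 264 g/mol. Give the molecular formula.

C12H24O6

mol C = 6.332 g CO₂ ÷ 44.009 g/mol = 0.14388 mol
mol H = 2 × 2.592 g H₂O ÷ 18.015 g/mol = 0.28776 mol
mass O = 3.169 − (1.7281 + 0.29006) = 1.1508 g → mol O = 1.1508 ÷ 15.999 = 0.071929 mol
Divide by the smallest (0.071929 mol): C 2.000, H 4.001, O 1.000
Empirical formula: C2H4O
Empirical-formula mass = 44.05 g/mol; 264 ÷ 44.05 ≈ 6, so the molecular formula is C12H24O6.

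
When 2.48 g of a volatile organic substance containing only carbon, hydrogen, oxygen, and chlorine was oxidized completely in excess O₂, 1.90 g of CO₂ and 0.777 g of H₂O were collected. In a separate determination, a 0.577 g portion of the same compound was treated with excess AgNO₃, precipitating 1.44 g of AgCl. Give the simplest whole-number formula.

mol C = 1.90 g CO₂ ÷ 44.009 g/mol = 0.04317 mol
mol H = 2 × 0.777 g H₂O ÷ 18.015 g/mol = 0.08626 mol
From the AgCl data: mol Cl per gram of compound = (1.44 ÷ 143.318) ÷ 0.577 = 0.01741 mol/g, so in the 2.48 g combustion sample mol Cl = 0.04319 mol
mass O = 2.48 − (0.5186 + 0.08695 + 1.531) = 0.3436 g → mol O = 0.3436 ÷ 15.999 = 0.02147 mol
Divide by the smallest (0.02147 mol): C 2.010, H 4.017, Cl 2.011, O 1.000

C2H4Cl2O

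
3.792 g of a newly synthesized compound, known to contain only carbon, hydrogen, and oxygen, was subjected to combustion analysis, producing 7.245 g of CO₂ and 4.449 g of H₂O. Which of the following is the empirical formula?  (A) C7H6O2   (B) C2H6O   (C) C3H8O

mol C = 7.245 g CO₂ ÷ 44.009 g/mol = 0.16463 mol
mol H = 2 × 4.449 g H₂O ÷ 18.015 g/mol = 0.49392 mol
mass O = 3.792 − (1.9773 + 0.49787) = 1.3168 g → mol O = 1.3168 ÷ 15.999 = 0.082306 mol
Divide by the smallest (0.082306 mol): C 2.000, H 6.001, O 1.000

(B) C2H6O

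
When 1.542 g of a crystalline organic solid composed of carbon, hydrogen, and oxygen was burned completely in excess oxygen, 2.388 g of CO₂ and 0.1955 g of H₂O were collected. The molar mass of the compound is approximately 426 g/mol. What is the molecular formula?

mol C = 2.388 g CO₂ ÷ 44.009 g/mol = 0.054262 mol
mol H = 2 × 0.1955 g H₂O ÷ 18.015 g/mol = 0.021704 mol
mass O = 1.542 − (0.65174 + 0.021878) = 0.86839 g → mol O = 0.86839 ÷ 15.999 = 0.054278 mol
Divide by the smallest (0.021704 mol): C 2.500, H 1.000, O 2.501
Multiplying each by 2 gives whole numbers: C 5.00, H 2.00, O 5.00
Empirical formula: C5H2O5
Empirical-formula mass = 142.07 g/mol; 426 ÷ 142.07 ≈ 3, so the molecular formula is C15H6O15.

C15H6O15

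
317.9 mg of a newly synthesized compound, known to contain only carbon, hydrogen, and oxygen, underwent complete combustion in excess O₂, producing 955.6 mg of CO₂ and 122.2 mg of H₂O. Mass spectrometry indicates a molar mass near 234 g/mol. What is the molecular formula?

C16H10O2

mol C = 0.9556 g CO₂ ÷ 44.009 g/mol = 0.021714 mol
mol H = 2 × 0.1222 g H₂O ÷ 18.015 g/mol = 0.013566 mol
mass O = 0.3179 − (0.26080 + 0.013675) = 0.043421 g → mol O = 0.043421 ÷ 15.999 = 0.0027140 mol
Divide by the smallest (0.0027140 mol): C 8.001, H 4.999, O 1.000
Empirical formula: C8H5O
Empirical-formula mass = 117.13 g/mol; 234 ÷ 117.13 ≈ 2, so the molecular formula is C16H10O2.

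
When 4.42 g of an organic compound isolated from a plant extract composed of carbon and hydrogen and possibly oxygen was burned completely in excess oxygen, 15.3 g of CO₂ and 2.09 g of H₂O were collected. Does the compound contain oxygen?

mol C = 15.3 g CO₂ ÷ 44.009 g/mol = 0.3477 mol
mol H = 2 × 2.09 g H₂O ÷ 18.015 g/mol = 0.2320 mol
C and H together account for 4.410 g — essentially the entire 4.42 g sample — so the compound contains no oxygen.

no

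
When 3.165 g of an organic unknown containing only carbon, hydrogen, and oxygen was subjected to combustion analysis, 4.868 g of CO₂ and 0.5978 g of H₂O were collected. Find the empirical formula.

mol C = 4.868 g CO₂ ÷ 44.009 g/mol = 0.11061 mol
mol H = 2 × 0.5978 g H₂O ÷ 18.015 g/mol = 0.066367 mol
mass O = 3.165 − (1.3286 + 0.066898) = 1.7695 g → mol O = 1.7695 ÷ 15.999 = 0.11060 mol
Divide by the smallest (0.066367 mol): C 1.667, H 1.000, O 1.667
Multiplying each by 3 gives whole numbers: C 5.00, H 3.00, O 5.00

C5H3O5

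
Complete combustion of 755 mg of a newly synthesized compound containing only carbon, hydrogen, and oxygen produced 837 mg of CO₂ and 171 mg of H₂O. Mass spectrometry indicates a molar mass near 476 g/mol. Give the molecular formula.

mol C = 0.837 g CO₂ ÷ 44.009 g/mol = 0.01902 mol
mol H = 2 × 0.171 g H₂O ÷ 18.015 g/mol = 0.01898 mol
mass O = 0.755 − (0.2284 + 0.01914) = 0.5074 g → mol O = 0.5074 ÷ 15.999 = 0.03172 mol
Divide by the smallest (0.01898 mol): C 1.002, H 1.000, O 1.671
Multiplying each by 3 gives whole numbers: C 3.01, H 3.00, O 5.01
Empirical formula: C3H3O5
Empirical-formula mass = 119.05 g/mol; 476 ÷ 119.05 ≈ 4, so the molecular formula is C12H12O20.

C12H12O20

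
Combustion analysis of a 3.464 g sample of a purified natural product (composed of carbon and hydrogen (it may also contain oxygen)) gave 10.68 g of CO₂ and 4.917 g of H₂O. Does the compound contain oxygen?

mol C = 10.68 g CO₂ ÷ 44.009 g/mol = 0.24268 mol
mol H = 2 × 4.917 g H₂O ÷ 18.015 g/mol = 0.54588 mol
C and H together account for 3.4650 g — essentially the entire 3.464 g sample — so the compound contains no oxygen.

no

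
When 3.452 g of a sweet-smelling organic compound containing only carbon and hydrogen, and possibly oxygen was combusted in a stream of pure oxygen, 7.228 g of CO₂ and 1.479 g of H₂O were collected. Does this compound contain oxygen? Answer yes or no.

mol C = 7.228 g CO₂ ÷ 44.009 g/mol = 0.16424 mol
mol H = 2 × 1.479 g H₂O ÷ 18.015 g/mol = 0.16420 mol
C and H account for only 2.1382 g of the 3.452 g sample; the remaining 1.3138 g must be oxygen.

yes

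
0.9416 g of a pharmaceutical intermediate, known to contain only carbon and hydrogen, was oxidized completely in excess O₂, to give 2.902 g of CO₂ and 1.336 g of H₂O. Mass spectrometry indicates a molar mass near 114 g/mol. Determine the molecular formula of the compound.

mol C = 2.902 g CO₂ ÷ 44.009 g/mol = 0.065941 mol
mol H = 2 × 1.336 g H₂O ÷ 18.015 g/mol = 0.14832 mol
Divide by the smallest (0.065941 mol): C 1.000, H 2.249
Multiplying each by 4 gives whole numbers: C 4.00, H 9.00
Empirical formula: C4H9
Empirical-formula mass = 57.12 g/mol; 114 ÷ 57.12 ≈ 2, so the molecular formula is C8H18.

C8H18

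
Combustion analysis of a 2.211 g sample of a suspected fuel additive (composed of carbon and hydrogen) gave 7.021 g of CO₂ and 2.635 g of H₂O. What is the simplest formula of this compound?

mol C = 7.021 g CO₂ ÷ 44.009 g/mol = 0.15954 mol
mol H = 2 × 2.635 g H₂O ÷ 18.015 g/mol = 0.29253 mol
Divide by the smallest (0.15954 mol): C 1.000, H 1.834
Multiplying each by 6 gives whole numbers: C 6.00, H 11.00

C6H11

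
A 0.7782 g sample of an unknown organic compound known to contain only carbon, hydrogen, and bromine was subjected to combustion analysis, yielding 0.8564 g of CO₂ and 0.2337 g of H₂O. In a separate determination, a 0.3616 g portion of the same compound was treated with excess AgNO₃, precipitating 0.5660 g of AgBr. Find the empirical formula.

C3H4Br

mol C = 0.8564 g CO₂ ÷ 44.009 g/mol = 0.019460 mol
mol H = 2 × 0.2337 g H₂O ÷ 18.015 g/mol = 0.025945 mol
From the AgBr data: mol Br per gram of compound = (0.5660 ÷ 187.772) ÷ 0.3616 = 0.0083360 mol/g, so in the 0.7782 g combustion sample mol Br = 0.0064871 mol
Divide by the smallest (0.0064871 mol): C 3.000, H 4.000, Br 1.000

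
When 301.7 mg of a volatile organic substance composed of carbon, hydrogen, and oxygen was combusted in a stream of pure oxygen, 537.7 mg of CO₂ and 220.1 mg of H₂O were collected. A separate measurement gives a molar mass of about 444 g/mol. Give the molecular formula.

mol C = 0.5377 g CO₂ ÷ 44.009 g/mol = 0.012218 mol
mol H = 2 × 0.2201 g H₂O ÷ 18.015 g/mol = 0.024435 mol
mass O = 0.3017 − (0.14675 + 0.024631) = 0.13032 g → mol O = 0.13032 ÷ 15.999 = 0.0081455 mol
Divide by the smallest (0.0081455 mol): C 1.500, H 3.000, O 1.000
Multiplying each by 2 gives whole numbers: C 3.00, H 6.00, O 2.00
Empirical formula: C3H6O2
Empirical-formula mass = 74.08 g/mol; 444 ÷ 74.08 ≈ 6, so the molecular formula is C18H36O12.

C18H36O12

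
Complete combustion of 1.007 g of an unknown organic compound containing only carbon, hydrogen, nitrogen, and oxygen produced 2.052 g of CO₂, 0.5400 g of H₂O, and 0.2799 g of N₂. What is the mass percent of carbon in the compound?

mol C = 2.052 g CO₂ ÷ 44.009 g/mol = 0.046627 mol
mol H = 2 × 0.5400 g H₂O ÷ 18.015 g/mol = 0.059950 mol
mol N = 2 × 0.2799 g N₂ ÷ 28.014 g/mol = 0.019983 mol
mass O = 1.007 − (0.56003 + 0.060430 + 0.27990) = 0.10664 g → mol O = 0.10664 ÷ 15.999 = 0.0066651 mol
mass % C = 0.56003 g ÷ 1.007 g × 100%

55.61%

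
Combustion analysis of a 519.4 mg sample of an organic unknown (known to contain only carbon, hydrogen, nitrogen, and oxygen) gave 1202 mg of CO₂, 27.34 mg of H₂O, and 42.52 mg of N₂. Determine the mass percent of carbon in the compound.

63.16%

mol C = 1.202 g CO₂ ÷ 44.009 g/mol = 0.027313 mol
mol H = 2 × 0.02734 g H₂O ÷ 18.015 g/mol = 0.0030352 mol
mol N = 2 × 0.04252 g N₂ ÷ 28.014 g/mol = 0.0030356 mol
mass O = 0.5194 − (0.32805 + 0.0030595 + 0.042520) = 0.14577 g → mol O = 0.14577 ÷ 15.999 = 0.0091111 mol
mass % C = 0.32805 g ÷ 0.5194 g × 100%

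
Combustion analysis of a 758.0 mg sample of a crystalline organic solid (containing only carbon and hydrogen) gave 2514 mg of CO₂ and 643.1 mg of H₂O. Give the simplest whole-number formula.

C4H5

mol C = 2.514 g CO₂ ÷ 44.009 g/mol = 0.057125 mol
mol H = 2 × 0.6431 g H₂O ÷ 18.015 g/mol = 0.071396 mol
Divide by the smallest (0.057125 mol): C 1.000, H 1.250
Multiplying each by 4 gives whole numbers: C 4.00, H 5.00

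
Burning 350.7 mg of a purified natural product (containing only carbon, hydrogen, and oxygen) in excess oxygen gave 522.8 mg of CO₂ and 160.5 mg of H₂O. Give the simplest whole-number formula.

C2H3O2

mol C = 0.5228 g CO₂ ÷ 44.009 g/mol = 0.011879 mol
mol H = 2 × 0.1605 g H₂O ÷ 18.015 g/mol = 0.017818 mol
mass O = 0.3507 − (0.14268 + 0.017961) = 0.19006 g → mol O = 0.19006 ÷ 15.999 = 0.011879 mol
Divide by the smallest (0.011879 mol): C 1.000, H 1.500, O 1.000
Multiplying each by 2 gives whole numbers: C 2.00, H 3.00, O 2.00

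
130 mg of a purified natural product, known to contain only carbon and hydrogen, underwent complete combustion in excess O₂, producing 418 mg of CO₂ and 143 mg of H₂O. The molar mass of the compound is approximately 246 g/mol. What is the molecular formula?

C18H30

mol C = 0.418 g CO₂ ÷ 44.009 g/mol = 0.009498 mol
mol H = 2 × 0.143 g H₂O ÷ 18.015 g/mol = 0.01588 mol
Divide by the smallest (0.009498 mol): C 1.000, H 1.671
Multiplying each by 3 gives whole numbers: C 3.00, H 5.01
Empirical formula: C3H5
Empirical-formula mass = 41.07 g/mol; 246 ÷ 41.07 ≈ 6, so the molecular formula is C18H30.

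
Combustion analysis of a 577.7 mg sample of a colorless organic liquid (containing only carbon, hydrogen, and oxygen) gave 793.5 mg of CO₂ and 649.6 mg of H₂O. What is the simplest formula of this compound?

mol C = 0.7935 g CO₂ ÷ 44.009 g/mol = 0.018030 mol
mol H = 2 × 0.6496 g H₂O ÷ 18.015 g/mol = 0.072118 mol
mass O = 0.5777 − (0.21656 + 0.072695) = 0.28844 g → mol O = 0.28844 ÷ 15.999 = 0.018029 mol
Divide by the smallest (0.018029 mol): C 1.000, H 4.000, O 1.000

CH4O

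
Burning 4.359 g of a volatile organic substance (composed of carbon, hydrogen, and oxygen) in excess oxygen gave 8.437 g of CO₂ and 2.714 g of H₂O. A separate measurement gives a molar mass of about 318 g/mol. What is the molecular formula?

mol C = 8.437 g CO₂ ÷ 44.009 g/mol = 0.19171 mol
mol H = 2 × 2.714 g H₂O ÷ 18.015 g/mol = 0.30130 mol
mass O = 4.359 − (2.3026 + 0.30371) = 1.7526 g → mol O = 1.7526 ÷ 15.999 = 0.10955 mol
Divide by the smallest (0.10955 mol): C 1.750, H 2.750, O 1.000
Multiplying each by 4 gives whole numbers: C 7.00, H 11.00, O 4.00
Empirical formula: C7H11O4
Empirical-formula mass = 159.16 g/mol; 318 ÷ 159.16 ≈ 2, so the molecular formula is C14H22O8.

C14H22O8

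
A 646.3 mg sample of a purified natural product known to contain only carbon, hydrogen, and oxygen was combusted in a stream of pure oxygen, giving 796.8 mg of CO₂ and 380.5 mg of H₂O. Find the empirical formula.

mol C = 0.7968 g CO₂ ÷ 44.009 g/mol = 0.018105 mol
mol H = 2 × 0.3805 g H₂O ÷ 18.015 g/mol = 0.042243 mol
mass O = 0.6463 − (0.21746 + 0.042581) = 0.38626 g → mol O = 0.38626 ÷ 15.999 = 0.024142 mol
Divide by the smallest (0.018105 mol): C 1.000, H 2.333, O 1.333
Multiplying each by 3 gives whole numbers: C 3.00, H 7.00, O 4.00

C3H7O4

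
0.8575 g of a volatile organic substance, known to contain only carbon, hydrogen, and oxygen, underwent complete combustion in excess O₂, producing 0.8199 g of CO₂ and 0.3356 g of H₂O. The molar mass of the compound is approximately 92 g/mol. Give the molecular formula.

mol C = 0.8199 g CO₂ ÷ 44.009 g/mol = 0.018630 mol
mol H = 2 × 0.3356 g H₂O ÷ 18.015 g/mol = 0.037258 mol
mass O = 0.8575 − (0.22377 + 0.037556) = 0.59618 g → mol O = 0.59618 ÷ 15.999 = 0.037263 mol
Divide by the smallest (0.018630 mol): C 1.000, H 2.000, O 2.000
Empirical formula: CH2O2
Empirical-formula mass = 46.02 g/mol; 92 ÷ 46.02 ≈ 2, so the molecular formula is C2H4O4.

C2H4O4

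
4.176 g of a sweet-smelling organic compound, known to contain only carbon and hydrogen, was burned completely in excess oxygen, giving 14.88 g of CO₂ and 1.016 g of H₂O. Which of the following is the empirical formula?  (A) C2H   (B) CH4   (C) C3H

mol C = 14.88 g CO₂ ÷ 44.009 g/mol = 0.33811 mol
mol H = 2 × 1.016 g H₂O ÷ 18.015 g/mol = 0.11279 mol
Divide by the smallest (0.11279 mol): C 2.998, H 1.000

(C) C3H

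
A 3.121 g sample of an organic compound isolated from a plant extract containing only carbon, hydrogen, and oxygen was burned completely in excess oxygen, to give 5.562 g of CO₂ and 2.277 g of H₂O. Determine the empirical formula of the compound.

mol C = 5.562 g CO₂ ÷ 44.009 g/mol = 0.12638 mol
mol H = 2 × 2.277 g H₂O ÷ 18.015 g/mol = 0.25279 mol
mass O = 3.121 − (1.5180 + 0.25481) = 1.3482 g → mol O = 1.3482 ÷ 15.999 = 0.084268 mol
Divide by the smallest (0.084268 mol): C 1.500, H 3.000, O 1.000
Multiplying each by 2 gives whole numbers: C 3.00, H 6.00, O 2.00

C3H6O2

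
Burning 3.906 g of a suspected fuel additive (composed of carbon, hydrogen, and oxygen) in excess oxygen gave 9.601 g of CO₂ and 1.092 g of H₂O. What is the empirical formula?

mol C = 9.601 g CO₂ ÷ 44.009 g/mol = 0.21816 mol
mol H = 2 × 1.092 g H₂O ÷ 18.015 g/mol = 0.12123 mol
mass O = 3.906 − (2.6203 + 0.12220) = 1.1635 g → mol O = 1.1635 ÷ 15.999 = 0.072722 mol
Divide by the smallest (0.072722 mol): C 3.000, H 1.667, O 1.000
Multiplying each by 3 gives whole numbers: C 9.00, H 5.00, O 3.00

C9H5O3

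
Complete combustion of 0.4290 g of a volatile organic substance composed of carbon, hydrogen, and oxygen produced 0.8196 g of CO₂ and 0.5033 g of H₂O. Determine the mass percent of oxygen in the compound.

mol C = 0.8196 g CO₂ ÷ 44.009 g/mol = 0.018623 mol
mol H = 2 × 0.5033 g H₂O ÷ 18.015 g/mol = 0.055876 mol
mass O = 0.4290 − (0.22369 + 0.056323) = 0.14899 g → mol O = 0.14899 ÷ 15.999 = 0.0093125 mol
mass % O = 0.14899 g ÷ 0.4290 g × 100%

34.73%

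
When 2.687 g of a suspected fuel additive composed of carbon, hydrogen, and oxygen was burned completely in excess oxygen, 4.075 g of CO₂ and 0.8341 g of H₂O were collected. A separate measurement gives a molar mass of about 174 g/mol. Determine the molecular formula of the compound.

C6H6O6

mol C = 4.075 g CO₂ ÷ 44.009 g/mol = 0.092595 mol
mol H = 2 × 0.8341 g H₂O ÷ 18.015 g/mol = 0.092601 mol
mass O = 2.687 − (1.1122 + 0.093341) = 1.4815 g → mol O = 1.4815 ÷ 15.999 = 0.092600 mol
Divide by the smallest (0.092595 mol): C 1.000, H 1.000, O 1.000
Empirical formula: CHO
Empirical-formula mass = 29.02 g/mol; 174 ÷ 29.02 ≈ 6, so the molecular formula is C6H6O6.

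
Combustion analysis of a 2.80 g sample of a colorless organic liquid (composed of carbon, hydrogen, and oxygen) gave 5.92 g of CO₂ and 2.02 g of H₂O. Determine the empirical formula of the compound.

C9H15O4

mol C = 5.92 g CO₂ ÷ 44.009 g/mol = 0.1345 mol
mol H = 2 × 2.02 g H₂O ÷ 18.015 g/mol = 0.2243 mol
mass O = 2.80 − (1.616 + 0.2261) = 0.9583 g → mol O = 0.9583 ÷ 15.999 = 0.05989 mol
Divide by the smallest (0.05989 mol): C 2.246, H 3.744, O 1.000
Multiplying each by 4 gives whole numbers: C 8.98, H 14.98, O 4.00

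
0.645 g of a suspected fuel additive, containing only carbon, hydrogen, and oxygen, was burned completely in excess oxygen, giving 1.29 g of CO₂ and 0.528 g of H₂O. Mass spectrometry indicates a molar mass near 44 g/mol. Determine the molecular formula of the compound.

C2H4O

mol C = 1.29 g CO₂ ÷ 44.009 g/mol = 0.02931 mol
mol H = 2 × 0.528 g H₂O ÷ 18.015 g/mol = 0.05862 mol
mass O = 0.645 − (0.3521 + 0.05909) = 0.2338 g → mol O = 0.2338 ÷ 15.999 = 0.01462 mol
Divide by the smallest (0.01462 mol): C 2.005, H 4.010, O 1.000
Empirical formula: C2H4O
Empirical-formula mass = 44.05 g/mol; 44 ÷ 44.05 ≈ 1, so the molecular formula is C2H4O.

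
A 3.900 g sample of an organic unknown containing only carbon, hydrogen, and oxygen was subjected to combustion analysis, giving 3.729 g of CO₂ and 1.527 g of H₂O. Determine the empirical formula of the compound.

CH2O2

mol C = 3.729 g CO₂ ÷ 44.009 g/mol = 0.084733 mol
mol H = 2 × 1.527 g H₂O ÷ 18.015 g/mol = 0.16953 mol
mass O = 3.900 − (1.0177 + 0.17088) = 2.7114 g → mol O = 2.7114 ÷ 15.999 = 0.16947 mol
Divide by the smallest (0.084733 mol): C 1.000, H 2.001, O 2.000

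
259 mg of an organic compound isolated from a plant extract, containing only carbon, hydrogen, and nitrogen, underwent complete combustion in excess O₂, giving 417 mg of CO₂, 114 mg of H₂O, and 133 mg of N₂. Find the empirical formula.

C3H4N3

mol C = 0.417 g CO₂ ÷ 44.009 g/mol = 0.009475 mol
mol H = 2 × 0.114 g H₂O ÷ 18.015 g/mol = 0.01266 mol
mol N = 2 × 0.133 g N₂ ÷ 28.014 g/mol = 0.009495 mol
Divide by the smallest (0.009475 mol): C 1.000, H 1.336, N 1.002
Multiplying each by 3 gives whole numbers: C 3.00, H 4.01, N 3.01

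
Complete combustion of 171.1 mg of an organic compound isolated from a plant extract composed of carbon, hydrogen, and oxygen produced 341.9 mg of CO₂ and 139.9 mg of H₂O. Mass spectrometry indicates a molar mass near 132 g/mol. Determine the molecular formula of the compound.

mol C = 0.3419 g CO₂ ÷ 44.009 g/mol = 0.0077689 mol
mol H = 2 × 0.1399 g H₂O ÷ 18.015 g/mol = 0.015532 mol
mass O = 0.1711 − (0.093312 + 0.015656) = 0.062132 g → mol O = 0.062132 ÷ 15.999 = 0.0038835 mol
Divide by the smallest (0.0038835 mol): C 2.000, H 3.999, O 1.000
Empirical formula: C2H4O
Empirical-formula mass = 44.05 g/mol; 132 ÷ 44.05 ≈ 3, so the molecular formula is C6H12O3.

C6H12O3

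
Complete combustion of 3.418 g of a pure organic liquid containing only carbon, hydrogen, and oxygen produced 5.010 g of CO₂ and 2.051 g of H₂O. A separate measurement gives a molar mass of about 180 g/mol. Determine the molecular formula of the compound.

C6H12O6

mol C = 5.010 g CO₂ ÷ 44.009 g/mol = 0.11384 mol
mol H = 2 × 2.051 g H₂O ÷ 18.015 g/mol = 0.22770 mol
mass O = 3.418 − (1.3673 + 0.22952) = 1.8211 g → mol O = 1.8211 ÷ 15.999 = 0.11383 mol
Divide by the smallest (0.11383 mol): C 1.000, H 2.000, O 1.000
Empirical formula: CH2O
Empirical-formula mass = 30.03 g/mol; 180 ÷ 30.03 ≈ 6, so the molecular formula is C6H12O6.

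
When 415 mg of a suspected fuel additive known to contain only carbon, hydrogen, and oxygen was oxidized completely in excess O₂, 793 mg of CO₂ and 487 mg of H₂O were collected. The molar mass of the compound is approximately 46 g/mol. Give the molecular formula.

C2H6O

mol C = 0.793 g CO₂ ÷ 44.009 g/mol = 0.01802 mol
mol H = 2 × 0.487 g H₂O ÷ 18.015 g/mol = 0.05407 mol
mass O = 0.415 − (0.2164 + 0.05450) = 0.1441 g → mol O = 0.1441 ÷ 15.999 = 0.009005 mol
Divide by the smallest (0.009005 mol): C 2.001, H 6.004, O 1.000
Empirical formula: C2H6O
Empirical-formula mass = 46.07 g/mol; 46 ÷ 46.07 ≈ 1, so the molecular formula is C2H6O.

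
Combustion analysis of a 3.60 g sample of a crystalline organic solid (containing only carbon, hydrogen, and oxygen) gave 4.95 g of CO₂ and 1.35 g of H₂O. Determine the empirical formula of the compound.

C6H8O7

mol C = 4.95 g CO₂ ÷ 44.009 g/mol = 0.1125 mol
mol H = 2 × 1.35 g H₂O ÷ 18.015 g/mol = 0.1499 mol
mass O = 3.60 − (1.351 + 0.1511) = 2.098 g → mol O = 2.098 ÷ 15.999 = 0.1311 mol
Divide by the smallest (0.1125 mol): C 1.000, H 1.332, O 1.166
Multiplying each by 6 gives whole numbers: C 6.00, H 7.99, O 7.00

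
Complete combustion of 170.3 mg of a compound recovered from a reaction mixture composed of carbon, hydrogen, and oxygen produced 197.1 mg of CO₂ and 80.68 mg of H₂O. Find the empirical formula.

C2H4O3

mol C = 0.1971 g CO₂ ÷ 44.009 g/mol = 0.0044786 mol
mol H = 2 × 0.08068 g H₂O ÷ 18.015 g/mol = 0.0089570 mol
mass O = 0.1703 − (0.053793 + 0.0090286) = 0.10748 g → mol O = 0.10748 ÷ 15.999 = 0.0067178 mol
Divide by the smallest (0.0044786 mol): C 1.000, H 2.000, O 1.500
Multiplying each by 2 gives whole numbers: C 2.00, H 4.00, O 3.00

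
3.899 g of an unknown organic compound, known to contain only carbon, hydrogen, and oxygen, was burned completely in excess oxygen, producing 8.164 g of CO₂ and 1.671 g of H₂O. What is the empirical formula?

C2H2O

mol C = 8.164 g CO₂ ÷ 44.009 g/mol = 0.18551 mol
mol H = 2 × 1.671 g H₂O ÷ 18.015 g/mol = 0.18551 mol
mass O = 3.899 − (2.2281 + 0.18700) = 1.4839 g → mol O = 1.4839 ÷ 15.999 = 0.092748 mol
Divide by the smallest (0.092748 mol): C 2.000, H 2.000, O 1.000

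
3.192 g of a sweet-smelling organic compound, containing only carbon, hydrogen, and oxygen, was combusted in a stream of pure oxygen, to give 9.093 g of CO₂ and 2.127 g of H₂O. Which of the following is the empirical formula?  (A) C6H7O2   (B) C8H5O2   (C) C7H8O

mol C = 9.093 g CO₂ ÷ 44.009 g/mol = 0.20662 mol
mol H = 2 × 2.127 g H₂O ÷ 18.015 g/mol = 0.23614 mol
mass O = 3.192 − (2.4817 + 0.23803) = 0.47230 g → mol O = 0.47230 ÷ 15.999 = 0.029521 mol
Divide by the smallest (0.029521 mol): C 6.999, H 7.999, O 1.000

(C) C7H8O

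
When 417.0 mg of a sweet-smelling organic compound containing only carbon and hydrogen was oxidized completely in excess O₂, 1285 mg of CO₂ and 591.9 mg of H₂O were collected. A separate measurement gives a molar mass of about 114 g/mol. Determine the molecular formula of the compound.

mol C = 1.285 g CO₂ ÷ 44.009 g/mol = 0.029199 mol
mol H = 2 × 0.5919 g H₂O ÷ 18.015 g/mol = 0.065712 mol
Divide by the smallest (0.029199 mol): C 1.000, H 2.251
Multiplying each by 4 gives whole numbers: C 4.00, H 9.00
Empirical formula: C4H9
Empirical-formula mass = 57.12 g/mol; 114 ÷ 57.12 ≈ 2, so the molecular formula is C8H18.

C8H18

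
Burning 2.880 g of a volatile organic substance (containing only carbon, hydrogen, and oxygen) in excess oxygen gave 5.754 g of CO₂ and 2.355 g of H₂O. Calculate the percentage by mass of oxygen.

mol C = 5.754 g CO₂ ÷ 44.009 g/mol = 0.13075 mol
mol H = 2 × 2.355 g H₂O ÷ 18.015 g/mol = 0.26145 mol
mass O = 2.880 − (1.5704 + 0.26354) = 1.0461 g → mol O = 1.0461 ÷ 15.999 = 0.065383 mol
mass % O = 1.0461 g ÷ 2.880 g × 100%

36.32%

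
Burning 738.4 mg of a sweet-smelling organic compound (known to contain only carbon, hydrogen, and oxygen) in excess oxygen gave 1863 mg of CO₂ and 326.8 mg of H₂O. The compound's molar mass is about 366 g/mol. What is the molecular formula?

C21H18O6

mol C = 1.863 g CO₂ ÷ 44.009 g/mol = 0.042332 mol
mol H = 2 × 0.3268 g H₂O ÷ 18.015 g/mol = 0.036281 mol
mass O = 0.7384 − (0.50845 + 0.036571) = 0.19338 g → mol O = 0.19338 ÷ 15.999 = 0.012087 mol
Divide by the smallest (0.012087 mol): C 3.502, H 3.002, O 1.000
Multiplying each by 2 gives whole numbers: C 7.00, H 6.00, O 2.00
Empirical formula: C7H6O2
Empirical-formula mass = 122.12 g/mol; 366 ÷ 122.12 ≈ 3, so the molecular formula is C21H18O6.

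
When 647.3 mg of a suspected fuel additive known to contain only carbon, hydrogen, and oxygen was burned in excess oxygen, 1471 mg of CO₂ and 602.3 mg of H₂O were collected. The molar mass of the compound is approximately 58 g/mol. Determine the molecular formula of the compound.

C3H6O

mol C = 1.471 g CO₂ ÷ 44.009 g/mol = 0.033425 mol
mol H = 2 × 0.6023 g H₂O ÷ 18.015 g/mol = 0.066867 mol
mass O = 0.6473 − (0.40147 + 0.067401) = 0.17843 g → mol O = 0.17843 ÷ 15.999 = 0.011153 mol
Divide by the smallest (0.011153 mol): C 2.997, H 5.996, O 1.000
Empirical formula: C3H6O
Empirical-formula mass = 58.08 g/mol; 58 ÷ 58.08 ≈ 1, so the molecular formula is C3H6O.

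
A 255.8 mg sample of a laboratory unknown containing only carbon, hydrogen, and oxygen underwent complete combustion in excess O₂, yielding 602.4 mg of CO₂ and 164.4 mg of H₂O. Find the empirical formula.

mol C = 0.6024 g CO₂ ÷ 44.009 g/mol = 0.013688 mol
mol H = 2 × 0.1644 g H₂O ÷ 18.015 g/mol = 0.018251 mol
mass O = 0.2558 − (0.16441 + 0.018397) = 0.072995 g → mol O = 0.072995 ÷ 15.999 = 0.0045625 mol
Divide by the smallest (0.0045625 mol): C 3.000, H 4.000, O 1.000

C3H4O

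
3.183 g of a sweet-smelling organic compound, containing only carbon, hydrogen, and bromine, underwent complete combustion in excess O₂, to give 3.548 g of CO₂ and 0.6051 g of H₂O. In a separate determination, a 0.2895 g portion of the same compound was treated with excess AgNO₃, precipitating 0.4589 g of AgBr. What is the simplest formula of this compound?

mol C = 3.548 g CO₂ ÷ 44.009 g/mol = 0.080620 mol
mol H = 2 × 0.6051 g H₂O ÷ 18.015 g/mol = 0.067177 mol
From the AgBr data: mol Br per gram of compound = (0.4589 ÷ 187.772) ÷ 0.2895 = 0.0084419 mol/g, so in the 3.183 g combustion sample mol Br = 0.026870 mol
Divide by the smallest (0.026870 mol): C 3.000, H 2.500, Br 1.000
Multiplying each by 2 gives whole numbers: C 6.00, H 5.00, Br 2.00

C6H5Br2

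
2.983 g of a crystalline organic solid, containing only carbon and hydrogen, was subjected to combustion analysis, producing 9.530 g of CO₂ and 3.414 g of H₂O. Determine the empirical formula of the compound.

C4H7

mol C = 9.530 g CO₂ ÷ 44.009 g/mol = 0.21655 mol
mol H = 2 × 3.414 g H₂O ÷ 18.015 g/mol = 0.37902 mol
Divide by the smallest (0.21655 mol): C 1.000, H 1.750
Multiplying each by 4 gives whole numbers: C 4.00, H 7.00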